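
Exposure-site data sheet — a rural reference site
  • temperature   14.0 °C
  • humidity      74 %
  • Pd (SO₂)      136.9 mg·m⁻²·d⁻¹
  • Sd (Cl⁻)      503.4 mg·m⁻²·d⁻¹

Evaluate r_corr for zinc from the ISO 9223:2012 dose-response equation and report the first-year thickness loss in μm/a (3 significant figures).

zinc: T>10 °C ⇒ hinge -0.071·(14.0−10) = -0.2840
  SO₂ term: 0.0129·136.9^0.44·exp(0.046·74-0.2840) = 2.545
  Sd branch = 0.0175·Sd^0.57·e^(0.008·RH+0.085·T) = 3.606 μm/a
  sum: 2.545 + 3.606 → r_corr = 6.151 μm/a

r_corr = 6.15 μm/a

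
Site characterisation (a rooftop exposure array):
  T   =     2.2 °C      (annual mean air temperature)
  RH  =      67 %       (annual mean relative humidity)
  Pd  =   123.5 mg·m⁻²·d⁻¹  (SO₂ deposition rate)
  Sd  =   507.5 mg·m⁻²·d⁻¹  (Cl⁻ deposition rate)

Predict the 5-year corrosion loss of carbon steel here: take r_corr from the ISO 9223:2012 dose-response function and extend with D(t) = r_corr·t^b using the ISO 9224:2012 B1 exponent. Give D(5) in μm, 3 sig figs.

D(5) = 172 μm

carbon steel: f(T) = +0.150·(T−10) [T≤10 °C] = -1.1700
  sulphur-dioxide contribution → 25.67 μm/a
  chloride contribution → 48.35 μm/a
  total first-year rate 74.02 μm/a
Power-law: D(5) = r_corr · 5^0.523
  D(5) = 74.02 × 5^0.523 = 74.02 × 2.32 = 171.8 μm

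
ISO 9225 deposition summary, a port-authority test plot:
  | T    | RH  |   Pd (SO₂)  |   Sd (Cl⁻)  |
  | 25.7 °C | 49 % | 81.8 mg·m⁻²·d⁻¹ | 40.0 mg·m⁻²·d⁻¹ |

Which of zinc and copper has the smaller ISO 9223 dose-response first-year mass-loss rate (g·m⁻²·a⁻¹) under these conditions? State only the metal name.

copper

zinc: temperature factor f = -0.071·(15.7) = -1.1147
  Pd branch = 0.0129·Pd^0.44·e^(0.046·RH+f) = 0.2799 μm/a
  Cl⁻ term: 0.0175·40.0^0.57·exp(0.008·49+0.085·25.7) = 1.884
  sum: 0.2799 + 1.884 → r_corr = 2.164 μm/a
  mass loss = 2.164 μm/a × 7.14 g/cm³ = 15.45 g·m⁻²·a⁻¹
copper: f(T) = -0.080·(T−10) [T>10 °C] = -1.2560
  SO₂ term: 0.0053·81.8^0.26·exp(0.059·49-1.2560) = 0.08544
  Sd branch = 0.01025·Sd^0.27·e^(0.036·RH+0.049·T) = 0.5705 μm/a
  r_corr = 0.08544 + 0.5705 = 0.656 μm/a
  mass loss = 0.656 μm/a × 8.96 g/cm³ = 5.878 g·m⁻²·a⁻¹
Ordering by g·m⁻²·a⁻¹: zinc (15.5) > copper (5.88)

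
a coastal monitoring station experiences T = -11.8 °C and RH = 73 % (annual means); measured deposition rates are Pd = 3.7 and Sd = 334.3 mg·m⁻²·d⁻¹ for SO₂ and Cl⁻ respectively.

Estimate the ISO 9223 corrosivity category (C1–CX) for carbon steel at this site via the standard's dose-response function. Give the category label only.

carbon steel: temperature factor f = +0.150·(-21.8) = -3.2700
  SO₂ term: 1.77·3.7^0.52·exp(0.02·73-3.2700) = 0.572
  Cl⁻ term: 0.102·334.3^0.62·exp(0.033·73+0.04·-11.8) = 25.99
  r_corr = 0.572 + 25.99 = 26.56 μm/a
26.6 μm/a falls in (25, 50] for carbon steel → category C3

C3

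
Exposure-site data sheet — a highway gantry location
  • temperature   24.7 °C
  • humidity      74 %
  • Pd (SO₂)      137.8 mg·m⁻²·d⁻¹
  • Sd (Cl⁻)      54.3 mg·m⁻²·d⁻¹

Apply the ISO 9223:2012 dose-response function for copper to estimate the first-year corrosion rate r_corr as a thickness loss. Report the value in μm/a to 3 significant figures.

copper: T>10 °C ⇒ hinge -0.080·(24.7−10) = -1.1760
  sulphur-dioxide contribution → 0.4633 μm/a
  chloride contribution → 1.451 μm/a
  ⇒ r_corr(copper) = 1.914 μm/a

r_corr = 1.91 μm/a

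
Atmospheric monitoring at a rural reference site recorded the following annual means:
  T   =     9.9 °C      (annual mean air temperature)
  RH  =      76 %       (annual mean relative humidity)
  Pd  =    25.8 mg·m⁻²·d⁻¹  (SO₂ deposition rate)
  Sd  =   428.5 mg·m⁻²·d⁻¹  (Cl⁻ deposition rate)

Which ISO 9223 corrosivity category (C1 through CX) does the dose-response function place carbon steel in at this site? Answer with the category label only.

carbon steel: T≤10 °C ⇒ hinge +0.150·(9.9−10) = -0.0150
  Pd branch = 1.77·Pd^0.52·e^(0.02·RH+f) = 43.21 μm/a
  Sd branch = 0.102·Sd^0.62·e^(0.033·RH+0.04·T) = 79.73 μm/a
  sum: 43.21 + 79.73 → r_corr = 122.9 μm/a
123 μm/a falls in (80, 200] for carbon steel → category C5

C5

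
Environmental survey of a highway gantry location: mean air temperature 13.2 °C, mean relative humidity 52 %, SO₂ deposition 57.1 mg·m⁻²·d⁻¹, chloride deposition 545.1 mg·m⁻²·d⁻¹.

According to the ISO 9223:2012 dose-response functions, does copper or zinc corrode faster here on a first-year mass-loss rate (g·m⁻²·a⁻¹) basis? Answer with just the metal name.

copper: f(T) = -0.080·(T−10) [T>10 °C] = -0.2560
  SO₂ term: 0.0053·57.1^0.26·exp(0.059·52-0.2560) = 0.2525
  Cl⁻ term: 0.01025·545.1^0.27·exp(0.036·52+0.049·13.2) = 0.6974
  r_corr = 0.2525 + 0.6974 = 0.9499 μm/a
  mass loss = 0.9499 μm/a × 8.96 g/cm³ = 8.511 g·m⁻²·a⁻¹
zinc: temperature factor f = -0.071·(3.2) = -0.2272
  SO₂ term: 0.0129·57.1^0.44·exp(0.046·52-0.2272) = 0.6663
  Cl⁻ term: 0.0175·545.1^0.57·exp(0.008·52+0.085·13.2) = 2.956
  r_corr = 0.6663 + 2.956 = 3.623 μm/a
  mass loss = 3.623 μm/a × 7.14 g/cm³ = 25.87 g·m⁻²·a⁻¹
Ordering by g·m⁻²·a⁻¹: zinc (25.9) > copper (8.51)

zinc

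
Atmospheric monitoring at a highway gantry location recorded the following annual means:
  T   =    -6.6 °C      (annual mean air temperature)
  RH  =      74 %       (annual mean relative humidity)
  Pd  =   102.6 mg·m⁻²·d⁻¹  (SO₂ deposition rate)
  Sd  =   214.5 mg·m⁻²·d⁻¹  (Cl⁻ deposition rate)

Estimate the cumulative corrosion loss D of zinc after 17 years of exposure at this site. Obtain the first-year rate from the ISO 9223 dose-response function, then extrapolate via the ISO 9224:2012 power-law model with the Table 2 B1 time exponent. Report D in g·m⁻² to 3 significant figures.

zinc: T≤10 °C ⇒ hinge +0.038·(-6.6−10) = -0.6308
  Pd branch = 0.0129·Pd^0.44·e^(0.046·RH+f) = 1.584 μm/a
  Sd branch = 0.0175·Sd^0.57·e^(0.008·RH+0.085·T) = 0.385 μm/a
  r_corr = 1.584 + 0.385 = 1.969 μm/a
ISO 9224: D(t) = r_corr · t^b with b = 0.813 (zinc, B1)
  D(17) = 1.969 × 17^0.813 = 1.969 × 10.01 = 19.71 μm
  Mass loss = 19.71 μm × 7.14 g/cm³ = 140.7 g·m⁻²

D(17) = 141 g·m⁻²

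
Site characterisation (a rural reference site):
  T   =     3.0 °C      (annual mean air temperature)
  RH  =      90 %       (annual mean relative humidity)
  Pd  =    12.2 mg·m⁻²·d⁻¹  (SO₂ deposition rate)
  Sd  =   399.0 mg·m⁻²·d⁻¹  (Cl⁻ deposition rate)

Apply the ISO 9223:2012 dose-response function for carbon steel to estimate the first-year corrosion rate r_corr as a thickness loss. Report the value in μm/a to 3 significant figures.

carbon steel: f(T) = +0.150·(T−10) [T≤10 °C] = -1.0500
  SO₂ term: 1.77·12.2^0.52·exp(0.02·90-1.0500) = 13.76
  Sd branch = 0.102·Sd^0.62·e^(0.033·RH+0.04·T) = 91.87 μm/a
  r_corr = 13.76 + 91.87 = 105.6 μm/a

r_corr = 106 μm/a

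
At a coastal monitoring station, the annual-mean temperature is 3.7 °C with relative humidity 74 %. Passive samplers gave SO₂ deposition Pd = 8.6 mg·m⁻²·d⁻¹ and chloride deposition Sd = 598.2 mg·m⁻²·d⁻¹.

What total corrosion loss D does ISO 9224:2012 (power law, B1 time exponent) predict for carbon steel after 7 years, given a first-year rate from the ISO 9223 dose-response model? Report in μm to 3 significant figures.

carbon steel: f(T) = +0.150·(T−10) [T≤10 °C] = -0.9450
  Pd branch = 1.77·Pd^0.52·e^(0.02·RH+f) = 9.253 μm/a
  Sd branch = 0.102·Sd^0.62·e^(0.033·RH+0.04·T) = 71.63 μm/a
  sum: 9.253 + 71.63 → r_corr = 80.88 μm/a
ISO 9224: D(t) = r_corr · t^b with b = 0.523 (carbon steel, B1)
  D(7) = 80.88 × 7^0.523 = 80.88 × 2.767 = 223.8 μm

D(7) = 224 μm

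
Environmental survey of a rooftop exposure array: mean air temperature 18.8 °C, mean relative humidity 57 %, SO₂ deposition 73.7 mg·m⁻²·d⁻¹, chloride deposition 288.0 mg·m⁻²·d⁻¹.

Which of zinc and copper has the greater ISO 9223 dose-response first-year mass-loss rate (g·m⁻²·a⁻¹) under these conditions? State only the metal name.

zinc: T>10 °C ⇒ hinge -0.071·(18.8−10) = -0.6248
  sulphur-dioxide contribution → 0.6304 μm/a
  chloride contribution → 3.443 μm/a
  ⇒ r_corr(zinc) = 4.073 μm/a
  mass loss = 4.073 μm/a × 7.14 g/cm³ = 29.08 g·m⁻²·a⁻¹
copper: f(T) = -0.080·(T−10) [T>10 °C] = -0.7040
  sulphur-dioxide contribution → 0.2315 μm/a
  chloride contribution → 0.9247 μm/a
  ⇒ r_corr(copper) = 1.156 μm/a
  mass loss = 1.156 μm/a × 8.96 g/cm³ = 10.36 g·m⁻²·a⁻¹
Ordering by g·m⁻²·a⁻¹: zinc (29.1) > copper (10.4)

zinc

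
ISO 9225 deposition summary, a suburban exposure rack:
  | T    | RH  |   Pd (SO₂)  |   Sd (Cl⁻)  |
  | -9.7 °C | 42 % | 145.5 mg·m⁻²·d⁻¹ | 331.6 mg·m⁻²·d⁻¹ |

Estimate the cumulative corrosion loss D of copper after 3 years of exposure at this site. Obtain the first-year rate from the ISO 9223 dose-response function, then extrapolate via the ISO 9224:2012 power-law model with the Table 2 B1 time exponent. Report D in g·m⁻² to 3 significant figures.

copper: T≤10 °C ⇒ hinge +0.126·(-9.7−10) = -2.4822
  Pd branch = 0.0053·Pd^0.26·e^(0.059·RH+f) = 0.01927 μm/a
  Cl⁻ term: 0.01025·331.6^0.27·exp(0.036·42+0.049·-9.7) = 0.1385
  sum: 0.01927 + 0.1385 → r_corr = 0.1578 μm/a
ISO 9224: D(t) = r_corr · t^b with b = 0.667 (copper, B1)
  D(3) = 0.1578 × 3^0.667 = 0.1578 × 2.081 = 0.3283 μm
  Mass loss = 0.3283 μm × 8.96 g/cm³ = 2.942 g·m⁻²

D(3) = 2.94 g·m⁻²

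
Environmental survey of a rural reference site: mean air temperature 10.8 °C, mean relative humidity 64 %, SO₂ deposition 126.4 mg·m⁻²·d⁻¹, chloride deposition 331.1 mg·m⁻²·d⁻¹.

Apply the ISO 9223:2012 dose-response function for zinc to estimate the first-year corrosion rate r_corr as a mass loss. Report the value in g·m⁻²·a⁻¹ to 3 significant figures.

zinc: temperature factor f = -0.071·(0.8) = -0.0568
  SO₂ term: 0.0129·126.4^0.44·exp(0.046·64-0.0568) = 1.946
  Cl⁻ term: 0.0175·331.1^0.57·exp(0.008·64+0.085·10.8) = 1.997
  sum: 1.946 + 1.997 → r_corr = 3.944 μm/a
Convert to mass loss: 3.944 μm/a × 7.14 g/cm³ = 28.16 g·m⁻²·a⁻¹

r_corr = 28.2 g·m⁻²·a⁻¹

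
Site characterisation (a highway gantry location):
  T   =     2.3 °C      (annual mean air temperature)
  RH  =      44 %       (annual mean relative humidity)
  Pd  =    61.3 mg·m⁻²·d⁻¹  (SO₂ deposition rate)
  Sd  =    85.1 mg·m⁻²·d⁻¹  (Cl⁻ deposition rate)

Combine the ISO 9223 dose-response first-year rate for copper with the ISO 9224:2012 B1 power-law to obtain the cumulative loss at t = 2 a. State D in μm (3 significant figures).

copper: f(T) = +0.126·(T−10) [T≤10 °C] = -0.9702
  Pd branch = 0.0053·Pd^0.26·e^(0.059·RH+f) = 0.07854 μm/a
  Cl⁻ term: 0.01025·85.1^0.27·exp(0.036·44+0.049·2.3) = 0.1856
  r_corr = 0.07854 + 0.1856 = 0.2642 μm/a
ISO 9224: D(t) = r_corr · t^b with b = 0.667 (copper, B1)
  D(2) = 0.2642 × 2^0.667 = 0.2642 × 1.588 = 0.4195 μm

D(2) = 0.419 μm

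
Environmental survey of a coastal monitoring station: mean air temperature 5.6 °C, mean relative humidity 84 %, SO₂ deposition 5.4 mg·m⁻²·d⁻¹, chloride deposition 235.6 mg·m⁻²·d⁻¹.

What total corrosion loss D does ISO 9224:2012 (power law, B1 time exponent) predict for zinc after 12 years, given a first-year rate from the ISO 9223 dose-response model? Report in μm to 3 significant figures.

zinc: f(T) = +0.038·(T−10) [T≤10 °C] = -0.1672
  sulphur-dioxide contribution → 1.092 μm/a
  chloride contribution → 1.241 μm/a
  ⇒ r_corr(zinc) = 2.333 μm/a
Long-term exponent b (ISO 9224 Table 2, B1) = 0.813
  D(12) = 2.333 × 12^0.813 = 2.333 × 7.54 = 17.59 μm

D(12) = 17.6 μm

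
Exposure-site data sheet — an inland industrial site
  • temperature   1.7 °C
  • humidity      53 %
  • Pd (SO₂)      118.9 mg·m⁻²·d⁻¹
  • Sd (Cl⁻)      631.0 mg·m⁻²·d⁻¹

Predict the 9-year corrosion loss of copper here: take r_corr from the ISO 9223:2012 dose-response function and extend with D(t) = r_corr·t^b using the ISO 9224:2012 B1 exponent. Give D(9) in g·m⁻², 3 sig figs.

copper: f(T) = +0.126·(T−10) [T≤10 °C] = -1.0458
  sulphur-dioxide contribution → 0.1471 μm/a
  chloride contribution → 0.4281 μm/a
  ⇒ r_corr(copper) = 0.5752 μm/a
ISO 9224: D(t) = r_corr · t^b with b = 0.667 (copper, B1)
  D(9) = 0.5752 × 9^0.667 = 0.5752 × 4.33 = 2.491 μm
  Mass loss = 2.491 μm × 8.96 g/cm³ = 22.32 g·m⁻²

D(9) = 22.3 g·m⁻²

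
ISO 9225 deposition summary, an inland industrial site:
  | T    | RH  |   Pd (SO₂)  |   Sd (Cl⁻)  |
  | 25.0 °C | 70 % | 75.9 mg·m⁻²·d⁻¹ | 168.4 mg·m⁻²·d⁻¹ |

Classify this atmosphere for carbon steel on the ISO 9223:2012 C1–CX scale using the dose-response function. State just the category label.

carbon steel: f(T) = -0.054·(T−10) [T>10 °C] = -0.8100
  Pd branch = 1.77·Pd^0.52·e^(0.02·RH+f) = 30.33 μm/a
  Sd branch = 0.102·Sd^0.62·e^(0.033·RH+0.04·T) = 67.06 μm/a
  r_corr = 30.33 + 67.06 = 97.39 μm/a
Category bounds: 80…200 μm/a bracket r_corr ⇒ C5

C5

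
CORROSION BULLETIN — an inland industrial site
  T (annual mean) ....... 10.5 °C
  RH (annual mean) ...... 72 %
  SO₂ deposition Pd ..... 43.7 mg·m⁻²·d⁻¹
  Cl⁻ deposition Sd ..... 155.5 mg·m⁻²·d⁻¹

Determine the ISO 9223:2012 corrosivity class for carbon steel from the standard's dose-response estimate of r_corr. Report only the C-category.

C5

carbon steel: f(T) = -0.054·(T−10) [T>10 °C] = -0.0270
  sulphur-dioxide contribution → 51.84 μm/a
  chloride contribution → 38.17 μm/a
  total first-year rate 90.02 μm/a
90 μm/a falls in (80, 200] for carbon steel → category C5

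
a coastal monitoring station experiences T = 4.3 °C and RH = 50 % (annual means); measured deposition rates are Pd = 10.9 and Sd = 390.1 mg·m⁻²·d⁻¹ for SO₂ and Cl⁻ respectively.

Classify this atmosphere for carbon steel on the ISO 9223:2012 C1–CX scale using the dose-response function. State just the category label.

C3

carbon steel: f(T) = +0.150·(T−10) [T≤10 °C] = -0.8550
  sulphur-dioxide contribution → 7.086 μm/a
  chloride contribution → 25.49 μm/a
  total first-year rate 32.58 μm/a
ISO 9223 Table 2 (carbon steel): 25 < 32.6 ≤ 50 μm/a ⇒ C3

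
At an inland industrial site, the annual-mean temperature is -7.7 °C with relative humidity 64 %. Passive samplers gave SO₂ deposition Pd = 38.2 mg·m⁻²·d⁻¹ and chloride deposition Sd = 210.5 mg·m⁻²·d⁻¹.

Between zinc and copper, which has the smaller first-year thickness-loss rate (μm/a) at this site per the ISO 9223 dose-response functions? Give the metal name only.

zinc: temperature factor f = +0.038·(-17.7) = -0.6726
  Pd branch = 0.0129·Pd^0.44·e^(0.046·RH+f) = 0.6211 μm/a
  Sd branch = 0.0175·Sd^0.57·e^(0.008·RH+0.085·T) = 0.3202 μm/a
  r_corr = 0.6211 + 0.3202 = 0.9413 μm/a
copper: T≤10 °C ⇒ hinge +0.126·(-7.7−10) = -2.2302
  Pd branch = 0.0053·Pd^0.26·e^(0.059·RH+f) = 0.06411 μm/a
  Cl⁻ term: 0.01025·210.5^0.27·exp(0.036·64+0.049·-7.7) = 0.2984
  sum: 0.06411 + 0.2984 → r_corr = 0.3625 μm/a
Ordering by μm/a: zinc (0.941) > copper (0.362)

copper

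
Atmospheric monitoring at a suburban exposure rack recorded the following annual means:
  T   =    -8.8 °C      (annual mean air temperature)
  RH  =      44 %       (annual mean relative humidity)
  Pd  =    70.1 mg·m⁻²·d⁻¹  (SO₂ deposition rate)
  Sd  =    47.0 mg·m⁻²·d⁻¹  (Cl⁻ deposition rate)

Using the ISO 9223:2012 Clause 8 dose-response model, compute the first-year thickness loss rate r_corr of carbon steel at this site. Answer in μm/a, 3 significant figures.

r_corr = 5.65 μm/a

carbon steel: T≤10 °C ⇒ hinge +0.150·(-8.8−10) = -2.8200
  sulphur-dioxide contribution → 2.319 μm/a
  chloride contribution → 3.334 μm/a
  total first-year rate 5.653 μm/a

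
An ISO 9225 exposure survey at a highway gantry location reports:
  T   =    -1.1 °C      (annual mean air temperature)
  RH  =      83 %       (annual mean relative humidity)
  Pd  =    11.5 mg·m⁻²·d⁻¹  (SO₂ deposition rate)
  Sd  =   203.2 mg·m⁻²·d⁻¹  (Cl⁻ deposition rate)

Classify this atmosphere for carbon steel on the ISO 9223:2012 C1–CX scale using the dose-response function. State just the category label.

carbon steel: temperature factor f = +0.150·(-11.1) = -1.6650
  SO₂ term: 1.77·11.5^0.52·exp(0.02·83-1.6650) = 6.271
  Sd branch = 0.102·Sd^0.62·e^(0.033·RH+0.04·T) = 40.73 μm/a
  sum: 6.271 + 40.73 → r_corr = 47 μm/a
Category bounds: 25…50 μm/a bracket r_corr ⇒ C3

C3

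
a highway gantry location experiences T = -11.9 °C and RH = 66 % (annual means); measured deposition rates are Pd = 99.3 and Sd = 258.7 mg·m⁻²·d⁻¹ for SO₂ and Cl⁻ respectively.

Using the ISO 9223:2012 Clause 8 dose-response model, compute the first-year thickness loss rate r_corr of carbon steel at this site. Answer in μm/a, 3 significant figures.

r_corr = 20.2 μm/a

carbon steel: temperature factor f = +0.150·(-21.9) = -3.2850
  sulphur-dioxide contribution → 2.71 μm/a
  chloride contribution → 17.53 μm/a
  total first-year rate 20.24 μm/a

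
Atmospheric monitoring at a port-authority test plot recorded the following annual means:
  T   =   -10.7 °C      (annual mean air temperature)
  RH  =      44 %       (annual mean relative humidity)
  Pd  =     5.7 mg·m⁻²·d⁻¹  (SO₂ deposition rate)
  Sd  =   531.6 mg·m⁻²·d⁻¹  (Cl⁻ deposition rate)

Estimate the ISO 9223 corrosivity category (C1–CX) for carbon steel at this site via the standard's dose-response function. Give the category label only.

carbon steel: f(T) = +0.150·(T−10) [T≤10 °C] = -3.1050
  SO₂ term: 1.77·5.7^0.52·exp(0.02·44-3.1050) = 0.4728
  Sd branch = 0.102·Sd^0.62·e^(0.033·RH+0.04·T) = 13.91 μm/a
  sum: 0.4728 + 13.91 → r_corr = 14.38 μm/a
14.4 μm/a falls in (1.3, 25] for carbon steel → category C2

C2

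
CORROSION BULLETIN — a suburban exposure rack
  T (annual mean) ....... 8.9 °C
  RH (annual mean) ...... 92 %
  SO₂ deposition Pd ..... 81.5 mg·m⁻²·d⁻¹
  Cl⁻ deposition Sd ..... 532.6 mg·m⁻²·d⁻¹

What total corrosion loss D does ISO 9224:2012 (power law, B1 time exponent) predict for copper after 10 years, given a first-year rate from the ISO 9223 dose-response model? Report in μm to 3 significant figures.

D(10) = 26.3 μm

copper: temperature factor f = +0.126·(-1.1) = -0.1386
  sulphur-dioxide contribution → 3.299 μm/a
  chloride contribution → 2.369 μm/a
  ⇒ r_corr(copper) = 5.668 μm/a
ISO 9224: D(t) = r_corr · t^b with b = 0.667 (copper, B1)
  D(10) = 5.668 × 10^0.667 = 5.668 × 4.645 = 26.33 μm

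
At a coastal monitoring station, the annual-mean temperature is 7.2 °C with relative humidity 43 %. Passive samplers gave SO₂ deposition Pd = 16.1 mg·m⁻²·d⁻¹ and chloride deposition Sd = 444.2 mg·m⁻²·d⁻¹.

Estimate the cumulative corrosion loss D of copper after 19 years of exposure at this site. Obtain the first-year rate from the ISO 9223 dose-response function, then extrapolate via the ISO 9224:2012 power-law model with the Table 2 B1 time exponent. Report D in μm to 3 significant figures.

D(19) = 3.23 μm

copper: f(T) = +0.126·(T−10) [T≤10 °C] = -0.3528
  SO₂ term: 0.0053·16.1^0.26·exp(0.059·43-0.3528) = 0.09697
  Sd branch = 0.01025·Sd^0.27·e^(0.036·RH+0.049·T) = 0.3557 μm/a
  sum: 0.09697 + 0.3557 → r_corr = 0.4527 μm/a
Long-term exponent b (ISO 9224 Table 2, B1) = 0.667
  D(19) = 0.4527 × 19^0.667 = 0.4527 × 7.127 = 3.226 μm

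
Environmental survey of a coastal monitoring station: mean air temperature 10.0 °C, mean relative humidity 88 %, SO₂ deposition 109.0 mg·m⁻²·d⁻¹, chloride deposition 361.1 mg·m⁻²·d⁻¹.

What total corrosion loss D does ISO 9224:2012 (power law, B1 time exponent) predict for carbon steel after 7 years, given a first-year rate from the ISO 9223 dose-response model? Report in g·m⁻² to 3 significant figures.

D(7) = 4.89e+03 g·m⁻²

carbon steel: f(T) = +0.150·(T−10) [T≤10 °C] = +0.0000
  SO₂ term: 1.77·109.0^0.52·exp(0.02·88+0.0000) = 118
  Sd branch = 0.102·Sd^0.62·e^(0.033·RH+0.04·T) = 107 μm/a
  r_corr = 118 + 107 = 224.9 μm/a
ISO 9224: D(t) = r_corr · t^b with b = 0.523 (carbon steel, B1)
  D(7) = 224.9 × 7^0.523 = 224.9 × 2.767 = 622.4 μm
  Mass loss = 622.4 μm × 7.85 g/cm³ = 4886 g·m⁻²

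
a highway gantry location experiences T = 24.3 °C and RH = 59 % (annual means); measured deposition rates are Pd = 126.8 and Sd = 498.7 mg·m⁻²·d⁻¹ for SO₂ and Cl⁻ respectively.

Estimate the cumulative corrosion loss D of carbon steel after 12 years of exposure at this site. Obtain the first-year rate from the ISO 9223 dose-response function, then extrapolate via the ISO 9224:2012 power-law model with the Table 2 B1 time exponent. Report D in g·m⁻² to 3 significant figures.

D(12) = 3.51e+03 g·m⁻²

carbon steel: T>10 °C ⇒ hinge -0.054·(24.3−10) = -0.7722
  sulphur-dioxide contribution → 33.01 μm/a
  chloride contribution → 88.91 μm/a
  ⇒ r_corr(carbon steel) = 121.9 μm/a
Power-law: D(12) = r_corr · 12^0.523
  D(12) = 121.9 × 12^0.523 = 121.9 × 3.668 = 447.2 μm
  Mass loss = 447.2 μm × 7.85 g/cm³ = 3511 g·m⁻²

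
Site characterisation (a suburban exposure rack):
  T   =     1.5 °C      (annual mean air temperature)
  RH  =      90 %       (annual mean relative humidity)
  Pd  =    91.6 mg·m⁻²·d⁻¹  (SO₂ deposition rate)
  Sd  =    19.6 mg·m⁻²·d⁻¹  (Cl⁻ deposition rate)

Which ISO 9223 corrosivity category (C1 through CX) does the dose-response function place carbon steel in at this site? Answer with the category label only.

C3

carbon steel: T≤10 °C ⇒ hinge +0.150·(1.5−10) = -1.2750
  SO₂ term: 1.77·91.6^0.52·exp(0.02·90-1.2750) = 31.34
  Sd branch = 0.102·Sd^0.62·e^(0.033·RH+0.04·T) = 13.36 μm/a
  sum: 31.34 + 13.36 → r_corr = 44.7 μm/a
44.7 μm/a falls in (25, 50] for carbon steel → category C3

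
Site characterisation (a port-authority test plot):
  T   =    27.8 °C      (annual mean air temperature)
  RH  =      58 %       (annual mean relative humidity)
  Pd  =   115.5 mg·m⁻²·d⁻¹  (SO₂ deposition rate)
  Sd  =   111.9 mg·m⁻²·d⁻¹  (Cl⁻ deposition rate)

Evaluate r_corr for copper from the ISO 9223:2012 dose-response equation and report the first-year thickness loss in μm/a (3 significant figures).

r_corr = 1.29 μm/a

copper: f(T) = -0.080·(T−10) [T>10 °C] = -1.4240
  SO₂ term: 0.0053·115.5^0.26·exp(0.059·58-1.4240) = 0.1344
  Sd branch = 0.01025·Sd^0.27·e^(0.036·RH+0.049·T) = 1.154 μm/a
  sum: 0.1344 + 1.154 → r_corr = 1.289 μm/a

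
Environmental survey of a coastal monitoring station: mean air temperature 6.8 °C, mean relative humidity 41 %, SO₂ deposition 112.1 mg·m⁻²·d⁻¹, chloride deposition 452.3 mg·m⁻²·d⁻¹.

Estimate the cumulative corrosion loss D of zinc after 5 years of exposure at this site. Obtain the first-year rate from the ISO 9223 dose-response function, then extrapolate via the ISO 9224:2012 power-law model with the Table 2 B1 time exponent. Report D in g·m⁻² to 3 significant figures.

zinc: T≤10 °C ⇒ hinge +0.038·(6.8−10) = -0.1216
  sulphur-dioxide contribution → 0.6007 μm/a
  chloride contribution → 1.413 μm/a
  total first-year rate 2.014 μm/a
ISO 9224: D(t) = r_corr · t^b with b = 0.813 (zinc, B1)
  D(5) = 2.014 × 5^0.813 = 2.014 × 3.701 = 7.451 μm
  Mass loss = 7.451 μm × 7.14 g/cm³ = 53.2 g·m⁻²

D(5) = 53.2 g·m⁻²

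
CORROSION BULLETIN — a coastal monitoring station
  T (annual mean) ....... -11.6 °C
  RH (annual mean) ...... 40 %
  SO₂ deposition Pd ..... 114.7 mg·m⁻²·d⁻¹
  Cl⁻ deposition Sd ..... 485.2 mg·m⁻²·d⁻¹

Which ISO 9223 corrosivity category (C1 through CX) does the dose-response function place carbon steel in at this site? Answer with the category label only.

carbon steel: temperature factor f = +0.150·(-21.6) = -3.2400
  sulphur-dioxide contribution → 1.817 μm/a
  chloride contribution → 11.11 μm/a
  ⇒ r_corr(carbon steel) = 12.92 μm/a
Category bounds: 1.3…25 μm/a bracket r_corr ⇒ C2

C2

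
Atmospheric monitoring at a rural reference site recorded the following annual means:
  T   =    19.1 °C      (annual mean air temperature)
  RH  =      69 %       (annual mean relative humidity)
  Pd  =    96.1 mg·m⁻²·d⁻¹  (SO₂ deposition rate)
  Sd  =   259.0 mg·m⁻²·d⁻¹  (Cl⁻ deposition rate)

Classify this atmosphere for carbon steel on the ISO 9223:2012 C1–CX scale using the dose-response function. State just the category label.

C5

carbon steel: temperature factor f = -0.054·(9.1) = -0.4914
  SO₂ term: 1.77·96.1^0.52·exp(0.02·69-0.4914) = 46.23
  Cl⁻ term: 0.102·259.0^0.62·exp(0.033·69+0.04·19.1) = 66.92
  sum: 46.23 + 66.92 → r_corr = 113.1 μm/a
Category bounds: 80…200 μm/a bracket r_corr ⇒ C5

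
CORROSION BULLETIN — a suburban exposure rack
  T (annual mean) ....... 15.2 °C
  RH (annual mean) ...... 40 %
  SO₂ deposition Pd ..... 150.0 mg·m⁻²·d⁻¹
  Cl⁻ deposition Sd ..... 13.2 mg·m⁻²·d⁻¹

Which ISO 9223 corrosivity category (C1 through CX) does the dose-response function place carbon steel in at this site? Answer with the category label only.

C3

carbon steel: temperature factor f = -0.054·(5.2) = -0.2808
  Pd branch = 1.77·Pd^0.52·e^(0.02·RH+f) = 40.27 μm/a
  Cl⁻ term: 0.102·13.2^0.62·exp(0.033·40+0.04·15.2) = 3.473
  sum: 40.27 + 3.473 → r_corr = 43.75 μm/a
Category bounds: 25…50 μm/a bracket r_corr ⇒ C3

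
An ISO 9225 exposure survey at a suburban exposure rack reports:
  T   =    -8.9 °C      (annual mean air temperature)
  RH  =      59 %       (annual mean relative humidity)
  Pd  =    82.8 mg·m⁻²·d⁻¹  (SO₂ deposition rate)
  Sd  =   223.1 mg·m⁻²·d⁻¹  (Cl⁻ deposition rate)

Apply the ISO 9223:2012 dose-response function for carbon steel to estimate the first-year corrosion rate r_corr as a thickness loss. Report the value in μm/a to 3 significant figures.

r_corr = 17.7 μm/a

carbon steel: f(T) = +0.150·(T−10) [T≤10 °C] = -2.8350
  Pd branch = 1.77·Pd^0.52·e^(0.02·RH+f) = 3.362 μm/a
  Sd branch = 0.102·Sd^0.62·e^(0.033·RH+0.04·T) = 14.31 μm/a
  sum: 3.362 + 14.31 → r_corr = 17.67 μm/a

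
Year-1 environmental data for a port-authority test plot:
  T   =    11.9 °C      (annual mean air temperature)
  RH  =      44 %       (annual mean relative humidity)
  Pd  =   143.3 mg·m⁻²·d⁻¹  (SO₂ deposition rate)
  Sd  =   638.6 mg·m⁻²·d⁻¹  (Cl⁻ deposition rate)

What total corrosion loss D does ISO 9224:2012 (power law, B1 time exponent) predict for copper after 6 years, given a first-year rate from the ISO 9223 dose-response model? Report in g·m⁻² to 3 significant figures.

copper: f(T) = -0.080·(T−10) [T>10 °C] = -0.1520
  SO₂ term: 0.0053·143.3^0.26·exp(0.059·44-0.1520) = 0.222
  Cl⁻ term: 0.01025·638.6^0.27·exp(0.036·44+0.049·11.9) = 0.512
  r_corr = 0.222 + 0.512 = 0.734 μm/a
ISO 9224: D(t) = r_corr · t^b with b = 0.667 (copper, B1)
  D(6) = 0.734 × 6^0.667 = 0.734 × 3.304 = 2.425 μm
  Mass loss = 2.425 μm × 8.96 g/cm³ = 21.73 g·m⁻²

D(6) = 21.7 g·m⁻²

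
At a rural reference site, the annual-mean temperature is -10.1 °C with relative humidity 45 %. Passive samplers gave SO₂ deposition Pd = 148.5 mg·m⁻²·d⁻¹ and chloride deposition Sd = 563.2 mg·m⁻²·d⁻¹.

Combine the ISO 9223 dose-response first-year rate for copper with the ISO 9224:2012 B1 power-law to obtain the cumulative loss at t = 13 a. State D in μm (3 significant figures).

D(13) = 1.09 μm

copper: temperature factor f = +0.126·(-20.1) = -2.5326
  sulphur-dioxide contribution → 0.02198 μm/a
  chloride contribution → 0.1746 μm/a
  total first-year rate 0.1966 μm/a
ISO 9224: D(t) = r_corr · t^b with b = 0.667 (copper, B1)
  D(13) = 0.1966 × 13^0.667 = 0.1966 × 5.534 = 1.088 μm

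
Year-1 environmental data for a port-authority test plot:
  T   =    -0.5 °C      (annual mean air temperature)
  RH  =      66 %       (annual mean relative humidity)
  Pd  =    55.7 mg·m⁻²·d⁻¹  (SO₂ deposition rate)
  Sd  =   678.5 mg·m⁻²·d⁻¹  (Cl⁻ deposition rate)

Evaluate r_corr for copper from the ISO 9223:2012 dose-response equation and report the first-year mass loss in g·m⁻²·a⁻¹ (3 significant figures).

copper: temperature factor f = +0.126·(-10.5) = -1.3230
  Pd branch = 0.0053·Pd^0.26·e^(0.059·RH+f) = 0.1971 μm/a
  Cl⁻ term: 0.01025·678.5^0.27·exp(0.036·66+0.049·-0.5) = 0.6259
  r_corr = 0.1971 + 0.6259 = 0.823 μm/a
Convert to mass loss: 0.823 μm/a × 8.96 g/cm³ = 7.374 g·m⁻²·a⁻¹

r_corr = 7.37 g·m⁻²·a⁻¹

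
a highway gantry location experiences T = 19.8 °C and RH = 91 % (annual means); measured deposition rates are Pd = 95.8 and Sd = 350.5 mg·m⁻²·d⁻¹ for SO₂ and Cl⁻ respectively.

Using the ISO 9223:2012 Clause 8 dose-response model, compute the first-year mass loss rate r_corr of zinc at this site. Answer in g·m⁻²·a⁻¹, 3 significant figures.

r_corr = 61.8 g·m⁻²·a⁻¹

zinc: temperature factor f = -0.071·(9.8) = -0.6958
  Pd branch = 0.0129·Pd^0.44·e^(0.046·RH+f) = 3.149 μm/a
  Cl⁻ term: 0.0175·350.5^0.57·exp(0.008·91+0.085·19.8) = 5.503
  sum: 3.149 + 5.503 → r_corr = 8.652 μm/a
Convert to mass loss: 8.652 μm/a × 7.14 g/cm³ = 61.77 g·m⁻²·a⁻¹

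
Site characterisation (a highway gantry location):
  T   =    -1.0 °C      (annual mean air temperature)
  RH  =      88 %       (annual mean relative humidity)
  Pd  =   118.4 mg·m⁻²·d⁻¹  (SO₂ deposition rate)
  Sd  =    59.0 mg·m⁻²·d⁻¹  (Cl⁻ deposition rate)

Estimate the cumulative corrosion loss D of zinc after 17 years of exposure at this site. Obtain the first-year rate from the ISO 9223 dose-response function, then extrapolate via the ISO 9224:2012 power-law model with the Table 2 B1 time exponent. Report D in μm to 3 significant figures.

D(17) = 43.1 μm

zinc: f(T) = +0.038·(T−10) [T≤10 °C] = -0.4180
  sulphur-dioxide contribution → 3.975 μm/a
  chloride contribution → 0.3321 μm/a
  total first-year rate 4.307 μm/a
Long-term exponent b (ISO 9224 Table 2, B1) = 0.813
  D(17) = 4.307 × 17^0.813 = 4.307 × 10.01 = 43.11 μm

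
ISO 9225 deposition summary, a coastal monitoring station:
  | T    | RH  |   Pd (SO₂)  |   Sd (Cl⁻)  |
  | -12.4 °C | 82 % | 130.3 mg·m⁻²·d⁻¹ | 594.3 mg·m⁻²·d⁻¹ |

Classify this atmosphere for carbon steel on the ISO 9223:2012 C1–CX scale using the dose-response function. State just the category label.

C4

carbon steel: temperature factor f = +0.150·(-22.4) = -3.3600
  sulphur-dioxide contribution → 3.988 μm/a
  chloride contribution → 48.78 μm/a
  ⇒ r_corr(carbon steel) = 52.77 μm/a
Category bounds: 50…80 μm/a bracket r_corr ⇒ C4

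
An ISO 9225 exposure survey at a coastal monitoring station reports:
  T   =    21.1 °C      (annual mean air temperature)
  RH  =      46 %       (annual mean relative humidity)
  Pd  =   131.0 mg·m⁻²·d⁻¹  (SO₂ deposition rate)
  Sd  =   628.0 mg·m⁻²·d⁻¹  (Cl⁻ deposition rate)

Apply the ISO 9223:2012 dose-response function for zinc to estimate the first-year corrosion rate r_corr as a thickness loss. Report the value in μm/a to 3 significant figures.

r_corr = 6.39 μm/a

zinc: temperature factor f = -0.071·(11.1) = -0.7881
  sulphur-dioxide contribution → 0.4158 μm/a
  chloride contribution → 5.979 μm/a
  total first-year rate 6.394 μm/a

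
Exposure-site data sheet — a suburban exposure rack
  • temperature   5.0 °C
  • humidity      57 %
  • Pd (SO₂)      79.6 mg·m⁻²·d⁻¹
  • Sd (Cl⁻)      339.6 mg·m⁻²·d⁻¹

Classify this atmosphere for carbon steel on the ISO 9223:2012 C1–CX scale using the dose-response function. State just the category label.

C4

carbon steel: temperature factor f = +0.150·(-5.0) = -0.7500
  SO₂ term: 1.77·79.6^0.52·exp(0.02·57-0.7500) = 25.46
  Cl⁻ term: 0.102·339.6^0.62·exp(0.033·57+0.04·5.0) = 30.31
  r_corr = 25.46 + 30.31 = 55.77 μm/a
55.8 μm/a falls in (50, 80] for carbon steel → category C4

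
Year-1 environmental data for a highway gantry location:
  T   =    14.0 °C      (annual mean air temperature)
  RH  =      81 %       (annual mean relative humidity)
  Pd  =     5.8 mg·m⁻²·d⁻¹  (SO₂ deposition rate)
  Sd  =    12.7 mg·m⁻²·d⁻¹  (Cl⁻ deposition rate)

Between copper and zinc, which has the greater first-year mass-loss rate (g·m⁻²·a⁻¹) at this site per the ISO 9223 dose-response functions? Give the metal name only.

copper: temperature factor f = -0.080·(4.0) = -0.3200
  sulphur-dioxide contribution → 0.7232 μm/a
  chloride contribution → 0.7466 μm/a
  ⇒ r_corr(copper) = 1.47 μm/a
  mass loss = 1.47 μm/a × 8.96 g/cm³ = 13.17 g·m⁻²·a⁻¹
zinc: f(T) = -0.071·(T−10) [T>10 °C] = -0.2840
  sulphur-dioxide contribution → 0.8737 μm/a
  chloride contribution → 0.4682 μm/a
  ⇒ r_corr(zinc) = 1.342 μm/a
  mass loss = 1.342 μm/a × 7.14 g/cm³ = 9.581 g·m⁻²·a⁻¹
Ordering by g·m⁻²·a⁻¹: copper (13.2) > zinc (9.58)

copper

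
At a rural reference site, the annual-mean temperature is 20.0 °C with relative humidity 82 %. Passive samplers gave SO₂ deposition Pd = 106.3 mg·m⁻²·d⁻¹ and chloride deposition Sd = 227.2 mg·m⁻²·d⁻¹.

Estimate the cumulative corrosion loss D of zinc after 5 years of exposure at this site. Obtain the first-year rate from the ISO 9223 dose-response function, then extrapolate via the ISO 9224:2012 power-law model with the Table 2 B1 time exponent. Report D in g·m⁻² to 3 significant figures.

D(5) = 164 g·m⁻²

zinc: f(T) = -0.071·(T−10) [T>10 °C] = -0.7100
  Pd branch = 0.0129·Pd^0.44·e^(0.046·RH+f) = 2.148 μm/a
  Cl⁻ term: 0.0175·227.2^0.57·exp(0.008·82+0.085·20.0) = 4.068
  r_corr = 2.148 + 4.068 = 6.216 μm/a
ISO 9224: D(t) = r_corr · t^b with b = 0.813 (zinc, B1)
  D(5) = 6.216 × 5^0.813 = 6.216 × 3.701 = 23 μm
  Mass loss = 23 μm × 7.14 g/cm³ = 164.2 g·m⁻²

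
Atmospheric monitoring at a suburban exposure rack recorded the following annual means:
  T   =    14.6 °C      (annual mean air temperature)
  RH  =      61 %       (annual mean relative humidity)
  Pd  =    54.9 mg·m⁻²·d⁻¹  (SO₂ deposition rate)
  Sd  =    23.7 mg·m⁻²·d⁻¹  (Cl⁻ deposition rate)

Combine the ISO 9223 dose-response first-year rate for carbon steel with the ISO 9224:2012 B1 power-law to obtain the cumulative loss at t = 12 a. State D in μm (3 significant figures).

D(12) = 173 μm

carbon steel: T>10 °C ⇒ hinge -0.054·(14.6−10) = -0.2484
  SO₂ term: 1.77·54.9^0.52·exp(0.02·61-0.2484) = 37.54
  Cl⁻ term: 0.102·23.7^0.62·exp(0.033·61+0.04·14.6) = 9.746
  sum: 37.54 + 9.746 → r_corr = 47.29 μm/a
Power-law: D(12) = r_corr · 12^0.523
  D(12) = 47.29 × 12^0.523 = 47.29 × 3.668 = 173.4 μm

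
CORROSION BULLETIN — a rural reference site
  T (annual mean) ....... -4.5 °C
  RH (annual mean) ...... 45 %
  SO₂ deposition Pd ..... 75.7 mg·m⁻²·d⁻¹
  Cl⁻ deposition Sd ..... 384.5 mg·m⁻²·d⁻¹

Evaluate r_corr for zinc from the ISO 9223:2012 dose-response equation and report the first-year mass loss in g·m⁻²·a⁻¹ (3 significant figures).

zinc: T≤10 °C ⇒ hinge +0.038·(-4.5−10) = -0.5510
  Pd branch = 0.0129·Pd^0.44·e^(0.046·RH+f) = 0.3954 μm/a
  Cl⁻ term: 0.0175·384.5^0.57·exp(0.008·45+0.085·-4.5) = 0.5089
  r_corr = 0.3954 + 0.5089 = 0.9044 μm/a
Convert to mass loss: 0.9044 μm/a × 7.14 g/cm³ = 6.457 g·m⁻²·a⁻¹

r_corr = 6.46 g·m⁻²·a⁻¹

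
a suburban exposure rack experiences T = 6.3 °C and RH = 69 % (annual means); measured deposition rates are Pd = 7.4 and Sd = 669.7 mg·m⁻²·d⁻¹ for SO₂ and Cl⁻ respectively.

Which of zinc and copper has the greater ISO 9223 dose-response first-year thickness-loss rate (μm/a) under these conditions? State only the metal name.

zinc

zinc: temperature factor f = +0.038·(-3.7) = -0.1406
  Pd branch = 0.0129·Pd^0.44·e^(0.046·RH+f) = 0.6463 μm/a
  Cl⁻ term: 0.0175·669.7^0.57·exp(0.008·69+0.085·6.3) = 2.119
  sum: 0.6463 + 2.119 → r_corr = 2.765 μm/a
copper: f(T) = +0.126·(T−10) [T≤10 °C] = -0.4662
  SO₂ term: 0.0053·7.4^0.26·exp(0.059·69-0.4662) = 0.328
  Sd branch = 0.01025·Sd^0.27·e^(0.036·RH+0.049·T) = 0.9695 μm/a
  r_corr = 0.328 + 0.9695 = 1.298 μm/a
Ordering by μm/a: zinc (2.77) > copper (1.3)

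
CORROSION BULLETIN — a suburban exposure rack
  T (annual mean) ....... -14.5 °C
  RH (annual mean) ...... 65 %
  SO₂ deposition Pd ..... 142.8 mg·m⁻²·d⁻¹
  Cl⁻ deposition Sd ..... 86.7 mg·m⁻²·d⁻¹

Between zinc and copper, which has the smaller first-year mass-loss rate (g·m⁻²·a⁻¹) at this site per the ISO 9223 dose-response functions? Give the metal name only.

zinc: temperature factor f = +0.038·(-24.5) = -0.9310
  SO₂ term: 0.0129·142.8^0.44·exp(0.046·65-0.9310) = 0.8972
  Sd branch = 0.0175·Sd^0.57·e^(0.008·RH+0.085·T) = 0.1092 μm/a
  r_corr = 0.8972 + 0.1092 = 1.006 μm/a
  mass loss = 1.006 μm/a × 7.14 g/cm³ = 7.186 g·m⁻²·a⁻¹
copper: f(T) = +0.126·(T−10) [T≤10 °C] = -3.0870
  Pd branch = 0.0053·Pd^0.26·e^(0.059·RH+f) = 0.04068 μm/a
  Cl⁻ term: 0.01025·86.7^0.27·exp(0.036·65+0.049·-14.5) = 0.1745
  r_corr = 0.04068 + 0.1745 = 0.2151 μm/a
  mass loss = 0.2151 μm/a × 8.96 g/cm³ = 1.928 g·m⁻²·a⁻¹
Ordering by g·m⁻²·a⁻¹: zinc (7.19) > copper (1.93)

copper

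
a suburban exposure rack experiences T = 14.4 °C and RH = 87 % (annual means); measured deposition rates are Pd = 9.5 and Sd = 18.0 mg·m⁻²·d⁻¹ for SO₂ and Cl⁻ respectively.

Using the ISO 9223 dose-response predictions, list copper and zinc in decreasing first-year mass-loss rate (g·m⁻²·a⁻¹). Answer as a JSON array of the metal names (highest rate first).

copper: f(T) = -0.080·(T−10) [T>10 °C] = -0.3520
  SO₂ term: 0.0053·9.5^0.26·exp(0.059·87-0.3520) = 1.135
  Cl⁻ term: 0.01025·18.0^0.27·exp(0.036·87+0.049·14.4) = 1.038
  r_corr = 1.135 + 1.038 = 2.173 μm/a
  mass loss = 2.173 μm/a × 8.96 g/cm³ = 19.47 g·m⁻²·a⁻¹
zinc: f(T) = -0.071·(T−10) [T>10 °C] = -0.3124
  Pd branch = 0.0129·Pd^0.44·e^(0.046·RH+f) = 1.39 μm/a
  Cl⁻ term: 0.0175·18.0^0.57·exp(0.008·87+0.085·14.4) = 0.62
  r_corr = 1.39 + 0.62 = 2.01 μm/a
  mass loss = 2.01 μm/a × 7.14 g/cm³ = 14.35 g·m⁻²·a⁻¹
Ordering by g·m⁻²·a⁻¹: copper (19.5) > zinc (14.4)

["copper", "zinc"]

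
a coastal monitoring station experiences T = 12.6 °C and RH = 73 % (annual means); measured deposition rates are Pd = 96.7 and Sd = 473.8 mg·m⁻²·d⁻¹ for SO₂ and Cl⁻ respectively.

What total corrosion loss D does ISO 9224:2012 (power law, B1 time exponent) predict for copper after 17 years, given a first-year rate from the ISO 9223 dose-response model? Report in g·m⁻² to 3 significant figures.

D(17) = 145 g·m⁻²

copper: temperature factor f = -0.080·(2.6) = -0.2080
  sulphur-dioxide contribution → 1.049 μm/a
  chloride contribution → 1.389 μm/a
  ⇒ r_corr(copper) = 2.437 μm/a
Long-term exponent b (ISO 9224 Table 2, B1) = 0.667
  D(17) = 2.437 × 17^0.667 = 2.437 × 6.618 = 16.13 μm
  Mass loss = 16.13 μm × 8.96 g/cm³ = 144.5 g·m⁻²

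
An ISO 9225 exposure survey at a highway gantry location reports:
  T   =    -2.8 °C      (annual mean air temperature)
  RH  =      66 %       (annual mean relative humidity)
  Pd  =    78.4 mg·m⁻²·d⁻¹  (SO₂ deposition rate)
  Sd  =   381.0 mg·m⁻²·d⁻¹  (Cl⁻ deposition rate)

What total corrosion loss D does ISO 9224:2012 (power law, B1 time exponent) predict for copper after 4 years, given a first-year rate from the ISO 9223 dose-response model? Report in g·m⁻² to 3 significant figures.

D(4) = 14.5 g·m⁻²

copper: f(T) = +0.126·(T−10) [T≤10 °C] = -1.6128
  sulphur-dioxide contribution → 0.1613 μm/a
  chloride contribution → 0.4785 μm/a
  ⇒ r_corr(copper) = 0.6397 μm/a
ISO 9224: D(t) = r_corr · t^b with b = 0.667 (copper, B1)
  D(4) = 0.6397 × 4^0.667 = 0.6397 × 2.521 = 1.613 μm
  Mass loss = 1.613 μm × 8.96 g/cm³ = 14.45 g·m⁻²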